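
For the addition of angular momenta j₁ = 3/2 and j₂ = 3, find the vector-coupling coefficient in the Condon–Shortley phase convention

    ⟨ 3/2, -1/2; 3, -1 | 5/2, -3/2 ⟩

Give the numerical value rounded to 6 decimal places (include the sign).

j₁+j₂−J=2  J+j₁−j₂=1  J−j₁+j₂=4  j₁+j₂+J+1=8
(j₁±m₁, j₂±m₂, J±M) = (1,2,2,4,1,4)
P² = 576/35
sum k=1..2:
  [1] −1/6 = -1/6
  [2] +1/48 = 1/48
S = -7/48
C² = P²·S² = 7/20 ; C = -0.591608

-0.591608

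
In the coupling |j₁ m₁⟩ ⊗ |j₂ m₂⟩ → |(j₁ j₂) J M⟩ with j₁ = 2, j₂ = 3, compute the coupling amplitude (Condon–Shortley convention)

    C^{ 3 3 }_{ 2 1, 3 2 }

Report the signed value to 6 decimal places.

−√(5/12) = -0.645497

√[7·2!2!4!/9! · 3!1!5!1!6!0!] = √(960)
  +(−1)^1/∏(1,1,0,4,2,0)! = -1/48  (running -1/48)
⟨..|..⟩ = √(960)·(-1/48) = -0.645497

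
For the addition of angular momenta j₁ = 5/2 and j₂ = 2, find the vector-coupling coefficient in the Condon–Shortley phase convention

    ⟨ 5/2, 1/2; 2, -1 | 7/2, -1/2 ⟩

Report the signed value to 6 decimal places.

√[8·1!4!3!/9! · 3!2!1!3!3!4!] = √(1152/35)
  +(−1)^0/∏(0,1,2,1,2,2)! = 1/8  (running 1/8)
  +(−1)^1/∏(1,0,1,0,3,3)! = -1/36  (running 7/72)
⟨..|..⟩ = √(1152/35)·(7/72) = +0.557773

+√(14/45) = +0.557773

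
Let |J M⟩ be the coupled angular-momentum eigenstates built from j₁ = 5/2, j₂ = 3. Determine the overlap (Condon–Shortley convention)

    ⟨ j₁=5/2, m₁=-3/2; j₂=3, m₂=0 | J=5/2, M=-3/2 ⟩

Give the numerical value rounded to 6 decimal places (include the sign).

+√(7/30) = +0.483046

triangle: 3!·2!·3!/9! = 72/362880
(j±m)!: 1!·4!·3!·3!·1!·4! = 20736
prefactor² = (2J+1)·Δ·N² = 864/35
  k=2: +1/(2!·1!·2!·1!·0!·2!) = 1/8
  k=3: −1/(3!·0!·1!·0!·1!·3!) = -1/36
Σ = 7/72  ⇒  CG² = 864/35·7/72² = 7/30
CG = +√(7/30) = +0.483046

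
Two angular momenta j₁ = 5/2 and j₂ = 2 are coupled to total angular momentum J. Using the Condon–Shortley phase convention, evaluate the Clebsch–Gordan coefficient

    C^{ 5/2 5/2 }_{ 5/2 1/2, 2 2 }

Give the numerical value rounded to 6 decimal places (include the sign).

√[6·2!3!2!/8! · 3!2!4!0!5!0!] = √(864/7)
  +(−1)^2/∏(2,0,0,2,3,0)! = 1/24  (running 1/24)
⟨..|..⟩ = √(864/7)·(1/24) = +0.462910

+0.462910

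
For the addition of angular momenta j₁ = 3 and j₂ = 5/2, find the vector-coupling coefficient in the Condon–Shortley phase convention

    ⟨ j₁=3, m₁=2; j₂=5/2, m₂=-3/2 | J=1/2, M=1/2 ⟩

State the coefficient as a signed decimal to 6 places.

triangle: 5!*1!*0!/7! = 120/5040
(j±m)!: 5!*1!*1!*4!*1!*0! = 2880
prefactor² = (2J+1)*Δ*N² = 960/7
  k=1: −1/(1!*4!*0!*0!*1!*0!) = -1/24
Σ = -1/24  ⇒  CG² = 960/7*(-1/24)² = 5/21
CG = −√(5/21) = -0.487950

−√(5/21) = -0.487950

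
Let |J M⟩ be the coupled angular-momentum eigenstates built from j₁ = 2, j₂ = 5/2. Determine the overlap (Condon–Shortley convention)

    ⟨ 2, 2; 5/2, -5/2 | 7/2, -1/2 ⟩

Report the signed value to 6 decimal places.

√[8·1!3!4!/9! · 4!0!0!5!3!4!] = √(9216/7)
  +(−1)^0/∏(0,1,0,0,3,4)! = 1/144  (running 1/144)
⟨..|..⟩ = √(9216/7)·(1/144) = +0.251976

+0.251976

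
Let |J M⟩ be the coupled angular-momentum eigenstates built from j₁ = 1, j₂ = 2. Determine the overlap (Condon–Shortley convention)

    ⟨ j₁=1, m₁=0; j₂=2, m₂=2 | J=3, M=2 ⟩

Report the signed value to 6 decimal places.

triangle: 0!·2!·4!/7! = 48/5040
(j±m)!: 1!·1!·4!·0!·5!·1! = 2880
prefactor² = (2J+1)·Δ·N² = 192
  k=0: +1/(0!·0!·1!·4!·1!·0!) = 1/24
Σ = 1/24  ⇒  CG² = 192·1/24² = 1/3
CG = +√(1/3) = +0.577350

+0.577350  (= +√(1/3))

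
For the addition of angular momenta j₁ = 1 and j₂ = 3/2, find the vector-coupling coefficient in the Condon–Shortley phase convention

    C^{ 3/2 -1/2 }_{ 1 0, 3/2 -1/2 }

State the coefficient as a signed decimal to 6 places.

j₁+j₂−J=1  J+j₁−j₂=1  J−j₁+j₂=2  j₁+j₂+J+1=5
(j₁±m₁, j₂±m₂, J±M) = (1,1,1,2,1,2)
P² = 4/15
sum k=0..1:
  [0] +1/1 = 1
  [1] −1/2 = -1/2
S = 1/2
C² = P²·S² = 1/15 ; C = +0.258199

+√(1/15) ≈ +0.258199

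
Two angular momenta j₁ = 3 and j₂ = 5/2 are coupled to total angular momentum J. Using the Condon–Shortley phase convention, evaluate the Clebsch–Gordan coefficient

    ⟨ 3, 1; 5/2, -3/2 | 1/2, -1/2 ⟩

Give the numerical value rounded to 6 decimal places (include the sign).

−√(2/21) ≈ -0.308607

j₁+j₂−J=5  J+j₁−j₂=1  J−j₁+j₂=0  j₁+j₂+J+1=7
(j₁±m₁, j₂±m₂, J±M) = (4,2,1,4,0,1)
P² = 384/7
sum k=1..1:
  [1] −1/24 = -1/24
S = -1/24
C² = P²·S² = 2/21 ; C = -0.308607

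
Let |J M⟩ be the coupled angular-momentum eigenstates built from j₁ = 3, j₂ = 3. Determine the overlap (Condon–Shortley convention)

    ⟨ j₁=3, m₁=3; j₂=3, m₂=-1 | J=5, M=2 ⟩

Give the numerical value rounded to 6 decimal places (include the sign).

+√(1/6) = +0.408248

√[11·1!5!5!/12! · 6!0!2!4!7!3!] = √(345600)
  +(−1)^0/∏(0,1,0,2,5,3)! = 1/1440  (running 1/1440)
⟨..|..⟩ = √(345600)·(1/1440) = +0.408248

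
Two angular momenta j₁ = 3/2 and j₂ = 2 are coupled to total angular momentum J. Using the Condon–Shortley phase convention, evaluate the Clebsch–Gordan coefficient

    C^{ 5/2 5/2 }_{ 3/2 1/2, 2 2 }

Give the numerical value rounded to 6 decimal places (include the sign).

-0.755929  (= −√(4/7))

j₁+j₂−J=1  J+j₁−j₂=2  J−j₁+j₂=3  j₁+j₂+J+1=7
(j₁±m₁, j₂±m₂, J±M) = (2,1,4,0,5,0)
P² = 576/7
sum k=1..1:
  [1] −1/12 = -1/12
S = -1/12
C² = P²·S² = 4/7 ; C = -0.755929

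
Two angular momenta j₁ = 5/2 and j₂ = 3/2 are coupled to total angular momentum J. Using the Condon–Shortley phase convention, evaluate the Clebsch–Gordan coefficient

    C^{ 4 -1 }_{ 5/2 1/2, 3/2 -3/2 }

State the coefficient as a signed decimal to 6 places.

+√(5/28) = +0.422577

j₁+j₂−J=0  J+j₁−j₂=5  J−j₁+j₂=3  j₁+j₂+J+1=9
(j₁±m₁, j₂±m₂, J±M) = (3,2,0,3,3,5)
P² = 6480/7
sum k=0..0:
  [0] +1/72 = 1/72
S = 1/72
C² = P²·S² = 5/28 ; C = +0.422577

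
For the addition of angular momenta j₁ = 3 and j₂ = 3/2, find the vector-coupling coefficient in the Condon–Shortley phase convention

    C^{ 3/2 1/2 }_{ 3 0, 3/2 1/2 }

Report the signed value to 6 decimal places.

+0.507093  (= +√(9/35))

√[4·3!3!0!/7! · 3!3!2!1!2!1!] = √(144/35)
  +(−1)^2/∏(2,1,1,0,2,0)! = 1/4  (running 1/4)
⟨..|..⟩ = √(144/35)·(1/4) = +0.507093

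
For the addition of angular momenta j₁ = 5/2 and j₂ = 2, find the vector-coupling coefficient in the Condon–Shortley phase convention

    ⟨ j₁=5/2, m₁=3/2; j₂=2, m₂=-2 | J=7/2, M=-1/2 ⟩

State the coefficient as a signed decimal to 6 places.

+√(64/315) = +0.450749

j₁+j₂−J=1  J+j₁−j₂=4  J−j₁+j₂=3  j₁+j₂+J+1=9
(j₁±m₁, j₂±m₂, J±M) = (4,1,0,4,3,4)
P² = 9216/35
sum k=0..0:
  [0] +1/36 = 1/36
S = 1/36
C² = P²·S² = 64/315 ; C = +0.450749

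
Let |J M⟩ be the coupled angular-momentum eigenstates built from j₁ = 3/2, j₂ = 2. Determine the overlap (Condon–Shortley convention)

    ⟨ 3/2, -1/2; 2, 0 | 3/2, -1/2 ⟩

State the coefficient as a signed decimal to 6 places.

√[4·2!1!2!/6! · 1!2!2!2!1!2!] = √(16/45)
  +(−1)^1/∏(1,1,1,1,0,1)! = -1  (running -1)
  +(−1)^2/∏(2,0,0,0,1,2)! = 1/4  (running -3/4)
⟨..|..⟩ = √(16/45)·(-3/4) = -0.447214

-0.447214  (= −√(1/5))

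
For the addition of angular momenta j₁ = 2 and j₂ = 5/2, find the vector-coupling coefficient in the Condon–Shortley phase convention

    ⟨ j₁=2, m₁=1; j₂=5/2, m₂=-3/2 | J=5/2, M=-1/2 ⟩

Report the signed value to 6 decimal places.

+0.414039

√[6·2!2!3!/8! · 3!1!1!4!2!3!] = √(216/35)
  +(−1)^0/∏(0,2,1,1,1,2)! = 1/4  (running 1/4)
  +(−1)^1/∏(1,1,0,0,2,3)! = -1/12  (running 1/6)
⟨..|..⟩ = √(216/35)·(1/6) = +0.414039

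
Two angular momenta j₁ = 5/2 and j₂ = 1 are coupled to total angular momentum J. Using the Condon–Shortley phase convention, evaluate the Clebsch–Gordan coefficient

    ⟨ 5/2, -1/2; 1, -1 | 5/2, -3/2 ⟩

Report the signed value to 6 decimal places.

+√(16/35) ≈ +0.676123

j₁+j₂−J=1  J+j₁−j₂=4  J−j₁+j₂=1  j₁+j₂+J+1=7
(j₁±m₁, j₂±m₂, J±M) = (2,3,0,2,1,4)
P² = 576/35
sum k=0..0:
  [0] +1/6 = 1/6
S = 1/6
C² = P²·S² = 16/35 ; C = +0.676123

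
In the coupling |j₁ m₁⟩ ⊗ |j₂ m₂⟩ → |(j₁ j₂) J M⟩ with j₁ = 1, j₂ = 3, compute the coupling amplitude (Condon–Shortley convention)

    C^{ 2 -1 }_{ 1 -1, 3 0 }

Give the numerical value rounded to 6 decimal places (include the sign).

+0.377964  (= +√(1/7))

triangle: 2!*0!*4!/7! = 48/5040
(j±m)!: 0!*2!*3!*3!*1!*3! = 432
prefactor² = (2J+1)*Δ*N² = 144/7
  k=2: +1/(2!*0!*0!*1!*0!*3!) = 1/12
Σ = 1/12  ⇒  CG² = 144/7*1/12² = 1/7
CG = +√(1/7) = +0.377964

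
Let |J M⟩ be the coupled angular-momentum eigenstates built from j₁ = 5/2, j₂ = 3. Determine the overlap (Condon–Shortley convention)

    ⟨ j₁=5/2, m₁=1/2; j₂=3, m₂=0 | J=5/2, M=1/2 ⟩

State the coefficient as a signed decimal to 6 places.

triangle: 3!*2!*3!/9! = 72/362880
(j±m)!: 3!*2!*3!*3!*3!*2! = 5184
prefactor² = (2J+1)*Δ*N² = 216/35
  k=0: +1/(0!*3!*2!*3!*0!*0!) = 1/72
  k=1: −1/(1!*2!*1!*2!*1!*1!) = -1/4
  k=2: +1/(2!*1!*0!*1!*2!*2!) = 1/8
Σ = -1/9  ⇒  CG² = 216/35*(-1/9)² = 8/105
CG = −√(8/105) = -0.276026

−√(8/105) = -0.276026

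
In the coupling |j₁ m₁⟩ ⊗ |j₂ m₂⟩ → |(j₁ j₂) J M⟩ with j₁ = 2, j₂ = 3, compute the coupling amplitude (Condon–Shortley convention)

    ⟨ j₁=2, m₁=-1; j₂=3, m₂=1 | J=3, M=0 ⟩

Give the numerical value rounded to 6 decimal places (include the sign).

+√(1/30) = +0.182574

j₁+j₂−J=2  J+j₁−j₂=2  J−j₁+j₂=4  j₁+j₂+J+1=9
(j₁±m₁, j₂±m₂, J±M) = (1,3,4,2,3,3)
P² = 96/5
sum k=1..2:
  [1] −1/12 = -1/12
  [2] +1/8 = 1/8
S = 1/24
C² = P²·S² = 1/30 ; C = +0.182574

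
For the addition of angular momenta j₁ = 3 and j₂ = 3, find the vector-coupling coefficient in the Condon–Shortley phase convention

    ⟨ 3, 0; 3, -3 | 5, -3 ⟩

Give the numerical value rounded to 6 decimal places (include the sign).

+0.577350

triangle: 1!×5!×5!/12! = 14400/479001600
(j±m)!: 3!×3!×0!×6!×2!×8! = 2090188800
prefactor² = (2J+1)×Δ×N² = 691200
  k=0: +1/(0!×1!×3!×0!×2!×5!) = 1/1440
Σ = 1/1440  ⇒  CG² = 691200×1/1440² = 1/3
CG = +√(1/3) = +0.577350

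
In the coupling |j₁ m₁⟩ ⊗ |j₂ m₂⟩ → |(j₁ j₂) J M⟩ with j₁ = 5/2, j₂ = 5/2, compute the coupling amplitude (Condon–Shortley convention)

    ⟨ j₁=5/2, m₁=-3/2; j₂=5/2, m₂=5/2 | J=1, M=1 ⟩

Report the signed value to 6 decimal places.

+0.377964  (= +√(1/7))

√[3·4!1!1!/7! · 1!4!5!0!2!0!] = √(576/7)
  +(−1)^4/∏(4,0,0,1,1,0)! = 1/24  (running 1/24)
⟨..|..⟩ = √(576/7)·(1/24) = +0.377964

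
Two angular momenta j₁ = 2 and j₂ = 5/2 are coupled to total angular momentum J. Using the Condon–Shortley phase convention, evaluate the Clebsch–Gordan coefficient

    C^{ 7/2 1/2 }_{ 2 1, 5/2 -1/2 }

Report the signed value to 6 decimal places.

+√(14/45) ≈ +0.557773

√[8·1!3!4!/9! · 3!1!2!3!4!3!] = √(1152/35)
  +(−1)^0/∏(0,1,1,2,2,2)! = 1/8  (running 1/8)
  +(−1)^1/∏(1,0,0,1,3,3)! = -1/36  (running 7/72)
⟨..|..⟩ = √(1152/35)·(7/72) = +0.557773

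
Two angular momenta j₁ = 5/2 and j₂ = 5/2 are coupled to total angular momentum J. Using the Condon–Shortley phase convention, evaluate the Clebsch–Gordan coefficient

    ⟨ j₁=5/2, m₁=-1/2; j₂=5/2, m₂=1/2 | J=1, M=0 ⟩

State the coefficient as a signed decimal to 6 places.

√[3·4!1!1!/7! · 2!3!3!2!1!1!] = √(72/35)
  +(−1)^2/∏(2,2,1,1,0,0)! = 1/4  (running 1/4)
  +(−1)^3/∏(3,1,0,0,1,1)! = -1/6  (running 1/12)
⟨..|..⟩ = √(72/35)·(1/12) = +0.119523

+0.119523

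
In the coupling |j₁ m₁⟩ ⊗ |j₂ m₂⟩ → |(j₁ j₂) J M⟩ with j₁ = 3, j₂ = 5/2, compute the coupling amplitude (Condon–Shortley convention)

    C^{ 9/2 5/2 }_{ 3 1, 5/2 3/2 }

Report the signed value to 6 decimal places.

−√(10/99) ≈ -0.317821

triangle: 1!×5!×4!/11! = 2880/39916800
(j±m)!: 4!×2!×4!×1!×7!×2! = 11612160
prefactor² = (2J+1)×Δ×N² = 92160/11
  k=0: +1/(0!×1!×2!×4!×3!×0!) = 1/288
  k=1: −1/(1!×0!×1!×3!×4!×1!) = -1/144
Σ = -1/288  ⇒  CG² = 92160/11×(-1/288)² = 10/99
CG = −√(10/99) = -0.317821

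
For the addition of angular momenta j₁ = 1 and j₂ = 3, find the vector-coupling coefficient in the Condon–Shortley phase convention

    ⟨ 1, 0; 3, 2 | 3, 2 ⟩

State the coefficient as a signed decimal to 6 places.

√[7·1!1!5!/8! · 1!1!5!1!5!1!] = √(300)
  +(−1)^0/∏(0,1,1,5,0,0)! = 1/120  (running 1/120)
  +(−1)^1/∏(1,0,0,4,1,1)! = -1/24  (running -1/30)
⟨..|..⟩ = √(300)·(-1/30) = -0.577350

-0.577350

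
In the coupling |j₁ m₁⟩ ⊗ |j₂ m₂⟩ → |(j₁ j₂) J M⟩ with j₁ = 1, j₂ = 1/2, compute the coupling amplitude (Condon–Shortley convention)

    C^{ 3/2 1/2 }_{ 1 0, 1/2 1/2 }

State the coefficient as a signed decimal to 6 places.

j₁+j₂−J=0  J+j₁−j₂=2  J−j₁+j₂=1  j₁+j₂+J+1=4
(j₁±m₁, j₂±m₂, J±M) = (1,1,1,0,2,1)
P² = 2/3
sum k=0..0:
  [0] +1/1 = 1
S = 1
C² = P²·S² = 2/3 ; C = +0.816497

+0.816497  (= +√(2/3))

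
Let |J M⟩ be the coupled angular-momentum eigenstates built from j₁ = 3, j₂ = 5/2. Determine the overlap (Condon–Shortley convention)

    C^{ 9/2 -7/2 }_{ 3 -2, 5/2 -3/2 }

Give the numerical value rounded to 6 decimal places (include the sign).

triangle: 1!*5!*4!/11! = 2880/39916800
(j±m)!: 1!*5!*1!*4!*1!*8! = 116121600
prefactor² = (2J+1)*Δ*N² = 921600/11
  k=0: +1/(0!*1!*5!*1!*0!*3!) = 1/720
  k=1: −1/(1!*0!*4!*0!*1!*4!) = -1/576
Σ = -1/2880  ⇒  CG² = 921600/11*(-1/2880)² = 1/99
CG = −√(1/99) = -0.100504

−√(1/99) ≈ -0.100504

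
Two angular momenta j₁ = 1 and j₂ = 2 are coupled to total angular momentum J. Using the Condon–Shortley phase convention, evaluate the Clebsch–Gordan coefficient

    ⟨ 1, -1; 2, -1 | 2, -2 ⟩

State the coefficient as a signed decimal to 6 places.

-0.577350  (= −√(1/3))

√[5·1!1!3!/6! · 0!2!1!3!0!4!] = √(12)
  +(−1)^1/∏(1,0,1,0,0,3)! = -1/6  (running -1/6)
⟨..|..⟩ = √(12)·(-1/6) = -0.577350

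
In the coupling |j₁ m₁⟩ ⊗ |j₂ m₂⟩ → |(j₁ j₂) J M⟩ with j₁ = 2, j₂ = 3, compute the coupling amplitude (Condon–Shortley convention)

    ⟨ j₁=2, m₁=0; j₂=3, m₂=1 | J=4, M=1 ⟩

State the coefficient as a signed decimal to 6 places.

-0.327327  (= −√(3/28))

j₁+j₂−J=1  J+j₁−j₂=3  J−j₁+j₂=5  j₁+j₂+J+1=10
(j₁±m₁, j₂±m₂, J±M) = (2,2,4,2,5,3)
P² = 1728/7
sum k=0..1:
  [0] +1/48 = 1/48
  [1] −1/24 = -1/24
S = -1/48
C² = P²·S² = 3/28 ; C = -0.327327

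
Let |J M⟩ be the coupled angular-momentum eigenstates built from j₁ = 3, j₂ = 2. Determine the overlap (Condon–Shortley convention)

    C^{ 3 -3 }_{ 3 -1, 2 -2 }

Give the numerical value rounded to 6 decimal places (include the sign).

+0.408248  (= +√(1/6))

triangle: 2!*4!*2!/9! = 96/362880
(j±m)!: 2!*4!*0!*4!*0!*6! = 829440
prefactor² = (2J+1)*Δ*N² = 1536
  k=0: +1/(0!*2!*4!*0!*0!*2!) = 1/96
Σ = 1/96  ⇒  CG² = 1536*1/96² = 1/6
CG = +√(1/6) = +0.408248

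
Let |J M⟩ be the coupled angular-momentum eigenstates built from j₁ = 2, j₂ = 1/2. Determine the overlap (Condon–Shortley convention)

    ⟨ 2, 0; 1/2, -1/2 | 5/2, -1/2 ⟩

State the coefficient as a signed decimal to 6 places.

+0.774597

j₁+j₂−J=0  J+j₁−j₂=4  J−j₁+j₂=1  j₁+j₂+J+1=6
(j₁±m₁, j₂±m₂, J±M) = (2,2,0,1,2,3)
P² = 48/5
sum k=0..0:
  [0] +1/4 = 1/4
S = 1/4
C² = P²·S² = 3/5 ; C = +0.774597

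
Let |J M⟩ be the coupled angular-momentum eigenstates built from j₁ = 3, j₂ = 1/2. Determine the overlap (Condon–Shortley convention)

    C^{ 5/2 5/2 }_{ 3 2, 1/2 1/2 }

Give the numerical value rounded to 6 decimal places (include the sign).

√[6·1!5!0!/7! · 5!1!1!0!5!0!] = √(14400/7)
  +(−1)^1/∏(1,0,0,0,5,0)! = -1/120  (running -1/120)
⟨..|..⟩ = √(14400/7)·(-1/120) = -0.377964

-0.377964  (= −√(1/7))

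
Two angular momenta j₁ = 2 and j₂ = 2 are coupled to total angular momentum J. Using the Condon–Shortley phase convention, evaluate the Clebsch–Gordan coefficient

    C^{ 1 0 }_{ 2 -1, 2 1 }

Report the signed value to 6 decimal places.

triangle: 3!·1!·1!/6! = 6/720
(j±m)!: 1!·3!·3!·1!·1!·1! = 36
prefactor² = (2J+1)·Δ·N² = 9/10
  k=2: +1/(2!·1!·1!·1!·0!·0!) = 1/2
  k=3: −1/(3!·0!·0!·0!·1!·1!) = -1/6
Σ = 1/3  ⇒  CG² = 9/10·1/3² = 1/10
CG = +√(1/10) = +0.316228

+0.316228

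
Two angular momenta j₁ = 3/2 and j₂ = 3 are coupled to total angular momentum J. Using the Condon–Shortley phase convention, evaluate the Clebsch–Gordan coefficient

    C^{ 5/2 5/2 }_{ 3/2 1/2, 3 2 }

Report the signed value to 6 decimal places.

j₁+j₂−J=2  J+j₁−j₂=1  J−j₁+j₂=4  j₁+j₂+J+1=8
(j₁±m₁, j₂±m₂, J±M) = (2,1,5,1,5,0)
P² = 1440/7
sum k=1..1:
  [1] −1/24 = -1/24
S = -1/24
C² = P²·S² = 5/14 ; C = -0.597614

−√(5/14) = -0.597614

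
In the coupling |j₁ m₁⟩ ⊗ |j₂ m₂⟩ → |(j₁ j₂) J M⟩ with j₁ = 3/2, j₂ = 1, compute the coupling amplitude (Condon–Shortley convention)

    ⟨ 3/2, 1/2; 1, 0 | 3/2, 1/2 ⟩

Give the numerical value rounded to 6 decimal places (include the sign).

+√(1/15) ≈ +0.258199

triangle: 1!×2!×1!/5! = 2/120
(j±m)!: 2!×1!×1!×1!×2!×1! = 4
prefactor² = (2J+1)×Δ×N² = 4/15
  k=0: +1/(0!×1!×1!×1!×1!×0!) = 1
  k=1: −1/(1!×0!×0!×0!×2!×1!) = -1/2
Σ = 1/2  ⇒  CG² = 4/15×1/2² = 1/15
CG = +√(1/15) = +0.258199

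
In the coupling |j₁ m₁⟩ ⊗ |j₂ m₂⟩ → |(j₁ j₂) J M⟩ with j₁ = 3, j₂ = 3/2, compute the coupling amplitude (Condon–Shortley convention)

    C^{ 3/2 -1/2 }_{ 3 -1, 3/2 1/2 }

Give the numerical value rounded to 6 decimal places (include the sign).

j₁+j₂−J=3  J+j₁−j₂=3  J−j₁+j₂=0  j₁+j₂+J+1=7
(j₁±m₁, j₂±m₂, J±M) = (2,4,2,1,1,2)
P² = 192/35
sum k=2..2:
  [2] +1/4 = 1/4
S = 1/4
C² = P²·S² = 12/35 ; C = +0.585540

+0.585540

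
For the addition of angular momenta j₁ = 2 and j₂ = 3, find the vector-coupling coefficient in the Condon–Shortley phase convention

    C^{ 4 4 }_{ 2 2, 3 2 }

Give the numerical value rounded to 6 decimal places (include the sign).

j₁+j₂−J=1  J+j₁−j₂=3  J−j₁+j₂=5  j₁+j₂+J+1=10
(j₁±m₁, j₂±m₂, J±M) = (4,0,5,1,8,0)
P² = 207360
sum k=0..0:
  [0] +1/720 = 1/720
S = 1/720
C² = P²·S² = 2/5 ; C = +0.632456

+√(2/5) ≈ +0.632456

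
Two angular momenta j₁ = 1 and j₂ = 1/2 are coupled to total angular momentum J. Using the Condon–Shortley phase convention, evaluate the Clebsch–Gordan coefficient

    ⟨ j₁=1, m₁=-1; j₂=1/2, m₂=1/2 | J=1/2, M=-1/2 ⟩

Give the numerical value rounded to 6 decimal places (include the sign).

triangle: 1!·1!·0!/3! = 1/6
(j±m)!: 0!·2!·1!·0!·0!·1! = 2
prefactor² = (2J+1)·Δ·N² = 2/3
  k=1: −1/(1!·0!·1!·0!·0!·0!) = -1
Σ = -1  ⇒  CG² = 2/3·(-1)² = 2/3
CG = −√(2/3) = -0.816497

-0.816497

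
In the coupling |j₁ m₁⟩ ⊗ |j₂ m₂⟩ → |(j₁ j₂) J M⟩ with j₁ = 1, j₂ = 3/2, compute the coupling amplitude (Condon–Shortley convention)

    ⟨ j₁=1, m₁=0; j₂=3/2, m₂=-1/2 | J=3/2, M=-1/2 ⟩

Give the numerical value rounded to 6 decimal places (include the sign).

+√(1/15) ≈ +0.258199

j₁+j₂−J=1  J+j₁−j₂=1  J−j₁+j₂=2  j₁+j₂+J+1=5
(j₁±m₁, j₂±m₂, J±M) = (1,1,1,2,1,2)
P² = 4/15
sum k=0..1:
  [0] +1/1 = 1
  [1] −1/2 = -1/2
S = 1/2
C² = P²·S² = 1/15 ; C = +0.258199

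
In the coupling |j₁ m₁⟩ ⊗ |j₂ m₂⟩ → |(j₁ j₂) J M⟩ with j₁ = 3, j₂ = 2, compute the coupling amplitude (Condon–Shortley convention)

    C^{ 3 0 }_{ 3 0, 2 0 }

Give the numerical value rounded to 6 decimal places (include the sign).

-0.516398

√[7·2!4!2!/9! · 3!3!2!2!3!3!] = √(48/5)
  +(−1)^0/∏(0,2,3,2,1,0)! = 1/24  (running 1/24)
  +(−1)^1/∏(1,1,2,1,2,1)! = -1/4  (running -5/24)
  +(−1)^2/∏(2,0,1,0,3,2)! = 1/24  (running -1/6)
⟨..|..⟩ = √(48/5)·(-1/6) = -0.516398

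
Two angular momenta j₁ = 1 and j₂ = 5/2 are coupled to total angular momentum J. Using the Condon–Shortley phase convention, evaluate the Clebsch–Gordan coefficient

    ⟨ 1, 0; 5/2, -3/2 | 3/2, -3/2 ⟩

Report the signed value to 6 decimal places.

−√(4/15) ≈ -0.516398

j₁+j₂−J=2  J+j₁−j₂=0  J−j₁+j₂=3  j₁+j₂+J+1=6
(j₁±m₁, j₂±m₂, J±M) = (1,1,1,4,0,3)
P² = 48/5
sum k=1..1:
  [1] −1/6 = -1/6
S = -1/6
C² = P²·S² = 4/15 ; C = -0.516398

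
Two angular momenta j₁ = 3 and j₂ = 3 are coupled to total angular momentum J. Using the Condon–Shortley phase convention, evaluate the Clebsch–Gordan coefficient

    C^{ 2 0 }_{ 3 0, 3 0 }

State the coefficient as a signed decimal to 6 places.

√[5·4!2!2!/9! · 3!3!3!3!2!2!] = √(48/7)
  +(−1)^1/∏(1,3,2,2,0,0)! = -1/24  (running -1/24)
  +(−1)^2/∏(2,2,1,1,1,1)! = 1/4  (running 5/24)
  +(−1)^3/∏(3,1,0,0,2,2)! = -1/24  (running 1/6)
⟨..|..⟩ = √(48/7)·(1/6) = +0.436436

+√(4/21) ≈ +0.436436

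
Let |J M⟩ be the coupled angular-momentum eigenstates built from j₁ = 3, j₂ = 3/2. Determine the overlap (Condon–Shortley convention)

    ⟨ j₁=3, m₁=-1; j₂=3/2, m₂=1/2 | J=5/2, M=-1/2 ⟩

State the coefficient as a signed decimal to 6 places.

j₁+j₂−J=2  J+j₁−j₂=4  J−j₁+j₂=1  j₁+j₂+J+1=8
(j₁±m₁, j₂±m₂, J±M) = (2,4,2,1,2,3)
P² = 288/35
sum k=1..2:
  [1] −1/6 = -1/6
  [2] +1/8 = 1/8
S = -1/24
C² = P²·S² = 1/70 ; C = -0.119523

-0.119523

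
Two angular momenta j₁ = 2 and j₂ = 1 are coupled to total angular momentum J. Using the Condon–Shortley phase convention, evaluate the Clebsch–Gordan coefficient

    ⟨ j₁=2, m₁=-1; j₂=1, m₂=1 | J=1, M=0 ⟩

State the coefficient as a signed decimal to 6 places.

+√(3/10) ≈ +0.547723

j₁+j₂−J=2  J+j₁−j₂=2  J−j₁+j₂=0  j₁+j₂+J+1=5
(j₁±m₁, j₂±m₂, J±M) = (1,3,2,0,1,1)
P² = 6/5
sum k=2..2:
  [2] +1/2 = 1/2
S = 1/2
C² = P²·S² = 3/10 ; C = +0.547723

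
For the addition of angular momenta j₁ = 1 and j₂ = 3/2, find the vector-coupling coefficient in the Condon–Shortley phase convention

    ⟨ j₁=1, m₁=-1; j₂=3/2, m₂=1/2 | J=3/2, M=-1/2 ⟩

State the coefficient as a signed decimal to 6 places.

−√(8/15) = -0.730297

triangle: 1!×1!×2!/5! = 2/120
(j±m)!: 0!×2!×2!×1!×1!×2! = 8
prefactor² = (2J+1)×Δ×N² = 8/15
  k=1: −1/(1!×0!×1!×1!×0!×1!) = -1
Σ = -1  ⇒  CG² = 8/15×(-1)² = 8/15
CG = −√(8/15) = -0.730297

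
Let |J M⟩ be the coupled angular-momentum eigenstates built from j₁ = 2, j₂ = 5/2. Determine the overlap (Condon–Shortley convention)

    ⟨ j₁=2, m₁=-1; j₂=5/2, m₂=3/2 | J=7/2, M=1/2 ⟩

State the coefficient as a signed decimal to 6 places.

j₁+j₂−J=1  J+j₁−j₂=3  J−j₁+j₂=4  j₁+j₂+J+1=9
(j₁±m₁, j₂±m₂, J±M) = (1,3,4,1,4,3)
P² = 2304/35
sum k=0..1:
  [0] +1/144 = 1/144
  [1] −1/12 = -1/12
S = -11/144
C² = P²·S² = 121/315 ; C = -0.619780

-0.619780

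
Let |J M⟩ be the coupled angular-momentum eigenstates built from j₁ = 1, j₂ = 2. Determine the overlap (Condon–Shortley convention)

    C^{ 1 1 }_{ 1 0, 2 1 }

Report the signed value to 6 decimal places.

triangle: 2!·0!·2!/5! = 4/120
(j±m)!: 1!·1!·3!·1!·2!·0! = 12
prefactor² = (2J+1)·Δ·N² = 6/5
  k=1: −1/(1!·1!·0!·2!·0!·0!) = -1/2
Σ = -1/2  ⇒  CG² = 6/5·(-1/2)² = 3/10
CG = −√(3/10) = -0.547723

-0.547723  (= −√(3/10))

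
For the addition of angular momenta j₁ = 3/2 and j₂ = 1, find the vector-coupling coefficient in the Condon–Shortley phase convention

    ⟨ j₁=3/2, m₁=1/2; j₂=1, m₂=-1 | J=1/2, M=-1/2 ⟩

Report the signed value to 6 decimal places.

+0.408248

triangle: 2!·1!·0!/4! = 2/24
(j±m)!: 2!·1!·0!·2!·0!·1! = 4
prefactor² = (2J+1)·Δ·N² = 2/3
  k=0: +1/(0!·2!·1!·0!·0!·0!) = 1/2
Σ = 1/2  ⇒  CG² = 2/3·1/2² = 1/6
CG = +√(1/6) = +0.408248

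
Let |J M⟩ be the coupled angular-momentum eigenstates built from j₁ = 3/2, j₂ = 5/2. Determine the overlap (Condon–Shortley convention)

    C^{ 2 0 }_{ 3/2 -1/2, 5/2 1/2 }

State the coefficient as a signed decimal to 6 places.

√[5·2!1!3!/7! · 1!2!3!2!2!2!] = √(8/7)
  +(−1)^1/∏(1,1,1,2,0,1)! = -1/2  (running -1/2)
  +(−1)^2/∏(2,0,0,1,1,2)! = 1/4  (running -1/4)
⟨..|..⟩ = √(8/7)·(-1/4) = -0.267261

−√(1/14) ≈ -0.267261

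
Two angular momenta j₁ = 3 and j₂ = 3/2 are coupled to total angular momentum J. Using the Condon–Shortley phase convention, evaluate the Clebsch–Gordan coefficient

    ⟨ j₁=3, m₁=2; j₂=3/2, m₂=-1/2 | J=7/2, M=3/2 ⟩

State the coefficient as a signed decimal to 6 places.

√[8·1!5!2!/9! · 5!1!1!2!5!2!] = √(6400/21)
  +(−1)^0/∏(0,1,1,1,4,1)! = 1/24  (running 1/24)
  +(−1)^1/∏(1,0,0,0,5,2)! = -1/240  (running 3/80)
⟨..|..⟩ = √(6400/21)·(3/80) = +0.654654

+√(3/7) ≈ +0.654654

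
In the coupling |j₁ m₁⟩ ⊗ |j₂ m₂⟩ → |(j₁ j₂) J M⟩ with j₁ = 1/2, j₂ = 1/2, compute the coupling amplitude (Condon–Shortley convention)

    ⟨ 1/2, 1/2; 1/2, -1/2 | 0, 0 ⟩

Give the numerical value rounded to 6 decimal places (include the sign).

j₁+j₂−J=1  J+j₁−j₂=0  J−j₁+j₂=0  j₁+j₂+J+1=2
(j₁±m₁, j₂±m₂, J±M) = (1,0,0,1,0,0)
P² = 1/2
sum k=0..0:
  [0] +1/1 = 1
S = 1
C² = P²·S² = 1/2 ; C = +0.707107

+0.707107  (= +√(1/2))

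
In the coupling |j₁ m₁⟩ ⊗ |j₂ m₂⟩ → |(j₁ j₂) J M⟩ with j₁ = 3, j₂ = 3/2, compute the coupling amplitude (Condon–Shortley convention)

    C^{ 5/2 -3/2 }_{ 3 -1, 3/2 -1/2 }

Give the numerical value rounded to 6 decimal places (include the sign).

−√(7/20) = -0.591608

triangle: 2!*4!*1!/8! = 48/40320
(j±m)!: 2!*4!*1!*2!*1!*4! = 2304
prefactor² = (2J+1)*Δ*N² = 576/35
  k=0: +1/(0!*2!*4!*1!*0!*0!) = 1/48
  k=1: −1/(1!*1!*3!*0!*1!*1!) = -1/6
Σ = -7/48  ⇒  CG² = 576/35*(-7/48)² = 7/20
CG = −√(7/20) = -0.591608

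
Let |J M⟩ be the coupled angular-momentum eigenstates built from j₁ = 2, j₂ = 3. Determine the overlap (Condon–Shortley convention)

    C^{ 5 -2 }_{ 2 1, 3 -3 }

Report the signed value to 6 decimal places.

triangle: 0!*4!*6!/11! = 17280/39916800
(j±m)!: 3!*1!*0!*6!*3!*7! = 130636800
prefactor² = (2J+1)*Δ*N² = 622080
  k=0: +1/(0!*0!*1!*0!*3!*6!) = 1/4320
Σ = 1/4320  ⇒  CG² = 622080*1/4320² = 1/30
CG = +√(1/30) = +0.182574

+√(1/30) = +0.182574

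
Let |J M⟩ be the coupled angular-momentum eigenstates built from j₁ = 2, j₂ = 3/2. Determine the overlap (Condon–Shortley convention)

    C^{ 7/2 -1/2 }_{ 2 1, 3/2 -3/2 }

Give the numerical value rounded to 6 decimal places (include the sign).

triangle: 0!×4!×3!/8! = 144/40320
(j±m)!: 3!×1!×0!×3!×3!×4! = 5184
prefactor² = (2J+1)×Δ×N² = 5184/35
  k=0: +1/(0!×0!×1!×0!×3!×3!) = 1/36
Σ = 1/36  ⇒  CG² = 5184/35×1/36² = 4/35
CG = +√(4/35) = +0.338062

+√(4/35) = +0.338062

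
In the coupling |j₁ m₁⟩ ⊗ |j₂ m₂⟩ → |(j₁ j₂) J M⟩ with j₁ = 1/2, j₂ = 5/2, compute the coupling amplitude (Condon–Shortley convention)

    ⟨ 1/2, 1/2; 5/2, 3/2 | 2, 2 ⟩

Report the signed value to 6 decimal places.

+0.408248

j₁+j₂−J=1  J+j₁−j₂=0  J−j₁+j₂=4  j₁+j₂+J+1=6
(j₁±m₁, j₂±m₂, J±M) = (1,0,4,1,4,0)
P² = 96
sum k=0..0:
  [0] +1/24 = 1/24
S = 1/24
C² = P²·S² = 1/6 ; C = +0.408248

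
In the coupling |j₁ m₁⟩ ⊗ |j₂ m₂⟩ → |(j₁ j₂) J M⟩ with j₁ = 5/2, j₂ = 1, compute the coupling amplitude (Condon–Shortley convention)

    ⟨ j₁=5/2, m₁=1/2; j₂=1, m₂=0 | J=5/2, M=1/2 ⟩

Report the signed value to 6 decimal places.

√[6·1!4!1!/7! · 3!2!1!1!3!2!] = √(144/35)
  +(−1)^0/∏(0,1,2,1,2,0)! = 1/4  (running 1/4)
  +(−1)^1/∏(1,0,1,0,3,1)! = -1/6  (running 1/12)
⟨..|..⟩ = √(144/35)·(1/12) = +0.169031

+0.169031  (= +√(1/35))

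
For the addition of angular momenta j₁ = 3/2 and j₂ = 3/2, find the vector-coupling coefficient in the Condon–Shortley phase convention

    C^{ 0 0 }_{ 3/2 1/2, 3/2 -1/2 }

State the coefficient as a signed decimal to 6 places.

√[1·3!0!0!/4! · 2!1!1!2!0!0!] = √(1)
  +(−1)^1/∏(1,2,0,0,0,0)! = -1/2  (running -1/2)
⟨..|..⟩ = √(1)·(-1/2) = -0.500000

−√(1/4) ≈ -0.500000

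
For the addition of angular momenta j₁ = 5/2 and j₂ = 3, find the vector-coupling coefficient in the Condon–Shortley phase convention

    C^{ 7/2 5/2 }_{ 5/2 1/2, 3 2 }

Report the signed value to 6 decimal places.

-0.178174  (= −√(2/63))

j₁+j₂−J=2  J+j₁−j₂=3  J−j₁+j₂=4  j₁+j₂+J+1=10
(j₁±m₁, j₂±m₂, J±M) = (3,2,5,1,6,1)
P² = 4608/7
sum k=1..2:
  [1] −1/48 = -1/48
  [2] +1/72 = 1/72
S = -1/144
C² = P²·S² = 2/63 ; C = -0.178174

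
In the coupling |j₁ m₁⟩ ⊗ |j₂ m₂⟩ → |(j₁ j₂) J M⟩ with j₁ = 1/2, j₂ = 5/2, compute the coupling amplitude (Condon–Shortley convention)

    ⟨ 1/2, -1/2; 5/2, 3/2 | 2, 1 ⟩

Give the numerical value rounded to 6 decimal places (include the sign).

-0.816497

j₁+j₂−J=1  J+j₁−j₂=0  J−j₁+j₂=4  j₁+j₂+J+1=6
(j₁±m₁, j₂±m₂, J±M) = (0,1,4,1,3,1)
P² = 24
sum k=1..1:
  [1] −1/6 = -1/6
S = -1/6
C² = P²·S² = 2/3 ; C = -0.816497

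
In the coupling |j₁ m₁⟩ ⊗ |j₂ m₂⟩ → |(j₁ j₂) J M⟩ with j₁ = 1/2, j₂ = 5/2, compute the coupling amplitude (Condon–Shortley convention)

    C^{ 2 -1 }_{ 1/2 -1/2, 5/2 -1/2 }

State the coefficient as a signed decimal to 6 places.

-0.577350

√[5·1!0!4!/6! · 0!1!2!3!1!3!] = √(12)
  +(−1)^1/∏(1,0,0,1,0,3)! = -1/6  (running -1/6)
⟨..|..⟩ = √(12)·(-1/6) = -0.577350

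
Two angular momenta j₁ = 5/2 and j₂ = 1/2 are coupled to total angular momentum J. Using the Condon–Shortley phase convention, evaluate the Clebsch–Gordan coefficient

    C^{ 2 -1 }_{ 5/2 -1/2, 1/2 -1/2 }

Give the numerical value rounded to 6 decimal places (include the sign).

+√(1/3) = +0.577350

√[5·1!4!0!/6! · 2!3!0!1!1!3!] = √(12)
  +(−1)^0/∏(0,1,3,0,1,0)! = 1/6  (running 1/6)
⟨..|..⟩ = √(12)·(1/6) = +0.577350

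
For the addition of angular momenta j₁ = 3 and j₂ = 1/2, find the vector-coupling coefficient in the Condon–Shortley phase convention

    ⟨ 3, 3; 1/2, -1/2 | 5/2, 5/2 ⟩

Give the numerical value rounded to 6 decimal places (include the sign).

triangle: 1!*5!*0!/7! = 120/5040
(j±m)!: 6!*0!*0!*1!*5!*0! = 86400
prefactor² = (2J+1)*Δ*N² = 86400/7
  k=0: +1/(0!*1!*0!*0!*5!*0!) = 1/120
Σ = 1/120  ⇒  CG² = 86400/7*1/120² = 6/7
CG = +√(6/7) = +0.925820

+√(6/7) = +0.925820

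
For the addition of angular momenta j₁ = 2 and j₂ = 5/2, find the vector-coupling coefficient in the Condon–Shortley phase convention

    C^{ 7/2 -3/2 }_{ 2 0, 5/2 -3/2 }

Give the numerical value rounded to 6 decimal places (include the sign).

j₁+j₂−J=1  J+j₁−j₂=3  J−j₁+j₂=4  j₁+j₂+J+1=9
(j₁±m₁, j₂±m₂, J±M) = (2,2,1,4,2,5)
P² = 512/7
sum k=0..1:
  [0] +1/12 = 1/12
  [1] −1/48 = -1/48
S = 1/16
C² = P²·S² = 2/7 ; C = +0.534522

+√(2/7) ≈ +0.534522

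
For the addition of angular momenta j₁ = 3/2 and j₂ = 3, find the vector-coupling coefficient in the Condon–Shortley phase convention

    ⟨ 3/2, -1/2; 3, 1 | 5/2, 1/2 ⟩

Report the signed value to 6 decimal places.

−√(1/70) ≈ -0.119523

j₁+j₂−J=2  J+j₁−j₂=1  J−j₁+j₂=4  j₁+j₂+J+1=8
(j₁±m₁, j₂±m₂, J±M) = (1,2,4,2,3,2)
P² = 288/35
sum k=1..2:
  [1] −1/6 = -1/6
  [2] +1/8 = 1/8
S = -1/24
C² = P²·S² = 1/70 ; C = -0.119523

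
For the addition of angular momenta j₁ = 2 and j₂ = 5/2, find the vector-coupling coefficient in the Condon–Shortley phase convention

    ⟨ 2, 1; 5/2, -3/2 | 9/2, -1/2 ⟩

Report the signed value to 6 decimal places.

j₁+j₂−J=0  J+j₁−j₂=4  J−j₁+j₂=5  j₁+j₂+J+1=10
(j₁±m₁, j₂±m₂, J±M) = (3,1,1,4,4,5)
P² = 23040/7
sum k=0..0:
  [0] +1/144 = 1/144
S = 1/144
C² = P²·S² = 10/63 ; C = +0.398410

+0.398410  (= +√(10/63))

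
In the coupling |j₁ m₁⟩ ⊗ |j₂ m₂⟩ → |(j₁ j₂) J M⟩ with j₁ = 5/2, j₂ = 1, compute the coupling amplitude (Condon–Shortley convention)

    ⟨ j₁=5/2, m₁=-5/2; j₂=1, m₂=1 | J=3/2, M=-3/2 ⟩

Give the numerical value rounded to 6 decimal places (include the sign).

j₁+j₂−J=2  J+j₁−j₂=3  J−j₁+j₂=0  j₁+j₂+J+1=6
(j₁±m₁, j₂±m₂, J±M) = (0,5,2,0,0,3)
P² = 96
sum k=2..2:
  [2] +1/12 = 1/12
S = 1/12
C² = P²·S² = 2/3 ; C = +0.816497

+√(2/3) ≈ +0.816497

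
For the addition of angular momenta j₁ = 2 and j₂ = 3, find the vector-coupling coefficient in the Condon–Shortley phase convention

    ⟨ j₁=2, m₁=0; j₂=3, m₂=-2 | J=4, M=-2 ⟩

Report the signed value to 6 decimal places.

triangle: 1!×3!×5!/10! = 720/3628800
(j±m)!: 2!×2!×1!×5!×2!×6! = 691200
prefactor² = (2J+1)×Δ×N² = 8640/7
  k=0: +1/(0!×1!×2!×1!×1!×4!) = 1/48
  k=1: −1/(1!×0!×1!×0!×2!×5!) = -1/240
Σ = 1/60  ⇒  CG² = 8640/7×1/60² = 12/35
CG = +√(12/35) = +0.585540

+√(12/35) ≈ +0.585540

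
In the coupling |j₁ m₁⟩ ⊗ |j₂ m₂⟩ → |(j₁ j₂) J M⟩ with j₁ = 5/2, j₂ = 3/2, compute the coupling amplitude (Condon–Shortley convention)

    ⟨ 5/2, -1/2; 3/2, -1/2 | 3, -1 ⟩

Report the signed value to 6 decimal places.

+√(1/60) ≈ +0.129099

√[7·1!4!2!/8! · 2!3!1!2!2!4!] = √(48/5)
  +(−1)^0/∏(0,1,3,1,1,1)! = 1/6  (running 1/6)
  +(−1)^1/∏(1,0,2,0,2,2)! = -1/8  (running 1/24)
⟨..|..⟩ = √(48/5)·(1/24) = +0.129099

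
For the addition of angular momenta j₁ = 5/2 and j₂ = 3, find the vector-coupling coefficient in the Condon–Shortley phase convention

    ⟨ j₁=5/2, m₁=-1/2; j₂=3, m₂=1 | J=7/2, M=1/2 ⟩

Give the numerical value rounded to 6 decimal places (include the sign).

√[8·2!3!4!/10! · 2!3!4!2!4!3!] = √(9216/175)
  +(−1)^0/∏(0,2,3,4,0,0)! = 1/288  (running 1/288)
  +(−1)^1/∏(1,1,2,3,1,1)! = -1/12  (running -23/288)
  +(−1)^2/∏(2,0,1,2,2,2)! = 1/16  (running -5/288)
⟨..|..⟩ = √(9216/175)·(-5/288) = -0.125988

−√(1/63) = -0.125988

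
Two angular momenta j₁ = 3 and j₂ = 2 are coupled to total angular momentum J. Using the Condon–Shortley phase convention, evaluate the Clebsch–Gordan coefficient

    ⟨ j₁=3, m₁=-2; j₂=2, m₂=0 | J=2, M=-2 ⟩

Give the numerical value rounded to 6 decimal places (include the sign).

+√(5/14) ≈ +0.597614

triangle: 3!*3!*1!/8! = 36/40320
(j±m)!: 1!*5!*2!*2!*0!*4! = 11520
prefactor² = (2J+1)*Δ*N² = 360/7
  k=2: +1/(2!*1!*3!*0!*0!*1!) = 1/12
Σ = 1/12  ⇒  CG² = 360/7*1/12² = 5/14
CG = +√(5/14) = +0.597614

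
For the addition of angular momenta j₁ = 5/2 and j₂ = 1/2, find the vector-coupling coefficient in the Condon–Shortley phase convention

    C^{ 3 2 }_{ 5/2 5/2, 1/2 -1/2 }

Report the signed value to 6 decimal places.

√[7·0!5!1!/7! · 5!0!0!1!5!1!] = √(2400)
  +(−1)^0/∏(0,0,0,0,5,1)! = 1/120  (running 1/120)
⟨..|..⟩ = √(2400)·(1/120) = +0.408248

+0.408248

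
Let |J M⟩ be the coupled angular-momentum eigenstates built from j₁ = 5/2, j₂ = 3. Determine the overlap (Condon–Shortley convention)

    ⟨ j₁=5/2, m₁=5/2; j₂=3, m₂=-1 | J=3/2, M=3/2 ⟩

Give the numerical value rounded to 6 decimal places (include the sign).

+0.267261  (= +√(1/14))

triangle: 4!×1!×2!/8! = 48/40320
(j±m)!: 5!×0!×2!×4!×3!×0! = 34560
prefactor² = (2J+1)×Δ×N² = 1152/7
  k=0: +1/(0!×4!×0!×2!×1!×0!) = 1/48
Σ = 1/48  ⇒  CG² = 1152/7×1/48² = 1/14
CG = +√(1/14) = +0.267261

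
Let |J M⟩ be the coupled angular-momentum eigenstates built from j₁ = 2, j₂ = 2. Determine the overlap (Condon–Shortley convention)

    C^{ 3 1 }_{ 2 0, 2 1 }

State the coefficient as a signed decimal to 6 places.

−√(1/5) = -0.447214

triangle: 1!×3!×3!/8! = 36/40320
(j±m)!: 2!×2!×3!×1!×4!×2! = 1152
prefactor² = (2J+1)×Δ×N² = 36/5
  k=0: +1/(0!×1!×2!×3!×1!×0!) = 1/12
  k=1: −1/(1!×0!×1!×2!×2!×1!) = -1/4
Σ = -1/6  ⇒  CG² = 36/5×(-1/6)² = 1/5
CG = −√(1/5) = -0.447214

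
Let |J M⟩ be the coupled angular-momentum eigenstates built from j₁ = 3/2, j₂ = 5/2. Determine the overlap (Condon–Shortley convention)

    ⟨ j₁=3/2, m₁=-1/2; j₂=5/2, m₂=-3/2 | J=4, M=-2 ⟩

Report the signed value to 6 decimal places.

+√(15/28) ≈ +0.731925

j₁+j₂−J=0  J+j₁−j₂=3  J−j₁+j₂=5  j₁+j₂+J+1=9
(j₁±m₁, j₂±m₂, J±M) = (1,2,1,4,2,6)
P² = 8640/7
sum k=0..0:
  [0] +1/48 = 1/48
S = 1/48
C² = P²·S² = 15/28 ; C = +0.731925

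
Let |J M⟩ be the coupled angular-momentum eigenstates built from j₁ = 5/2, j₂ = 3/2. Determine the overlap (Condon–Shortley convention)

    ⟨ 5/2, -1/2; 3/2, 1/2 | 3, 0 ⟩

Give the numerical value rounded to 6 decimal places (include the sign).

−√(1/5) ≈ -0.447214

j₁+j₂−J=1  J+j₁−j₂=4  J−j₁+j₂=2  j₁+j₂+J+1=8
(j₁±m₁, j₂±m₂, J±M) = (2,3,2,1,3,3)
P² = 36/5
sum k=0..1:
  [0] +1/12 = 1/12
  [1] −1/4 = -1/4
S = -1/6
C² = P²·S² = 1/5 ; C = -0.447214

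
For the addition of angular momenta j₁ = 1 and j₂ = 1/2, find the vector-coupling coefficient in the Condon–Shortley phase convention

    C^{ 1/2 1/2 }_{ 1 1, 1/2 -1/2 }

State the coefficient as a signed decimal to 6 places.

+√(2/3) ≈ +0.816497

triangle: 1!·1!·0!/3! = 1/6
(j±m)!: 2!·0!·0!·1!·1!·0! = 2
prefactor² = (2J+1)·Δ·N² = 2/3
  k=0: +1/(0!·1!·0!·0!·1!·0!) = 1
Σ = 1  ⇒  CG² = 2/3·1² = 2/3
CG = +√(2/3) = +0.816497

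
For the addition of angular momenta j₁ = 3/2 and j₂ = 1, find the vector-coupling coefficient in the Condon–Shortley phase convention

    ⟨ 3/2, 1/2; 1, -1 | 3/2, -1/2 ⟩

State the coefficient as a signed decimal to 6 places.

triangle: 1!·2!·1!/5! = 2/120
(j±m)!: 2!·1!·0!·2!·1!·2! = 8
prefactor² = (2J+1)·Δ·N² = 8/15
  k=0: +1/(0!·1!·1!·0!·1!·1!) = 1
Σ = 1  ⇒  CG² = 8/15·1² = 8/15
CG = +√(8/15) = +0.730297

+√(8/15) ≈ +0.730297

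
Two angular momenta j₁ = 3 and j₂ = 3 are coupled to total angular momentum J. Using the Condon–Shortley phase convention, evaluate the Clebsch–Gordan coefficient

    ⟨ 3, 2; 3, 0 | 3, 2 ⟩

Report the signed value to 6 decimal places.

−√(1/6) ≈ -0.408248

j₁+j₂−J=3  J+j₁−j₂=3  J−j₁+j₂=3  j₁+j₂+J+1=10
(j₁±m₁, j₂±m₂, J±M) = (5,1,3,3,5,1)
P² = 216
sum k=0..1:
  [0] +1/72 = 1/72
  [1] −1/24 = -1/24
S = -1/36
C² = P²·S² = 1/6 ; C = -0.408248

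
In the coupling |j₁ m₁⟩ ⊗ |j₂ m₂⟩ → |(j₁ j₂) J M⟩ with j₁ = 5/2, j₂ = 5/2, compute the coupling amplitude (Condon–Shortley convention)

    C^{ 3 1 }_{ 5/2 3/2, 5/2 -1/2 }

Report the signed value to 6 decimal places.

j₁+j₂−J=2  J+j₁−j₂=3  J−j₁+j₂=3  j₁+j₂+J+1=9
(j₁±m₁, j₂±m₂, J±M) = (4,1,2,3,4,2)
P² = 96/5
sum k=0..1:
  [0] +1/8 = 1/8
  [1] −1/12 = -1/12
S = 1/24
C² = P²·S² = 1/30 ; C = +0.182574

+√(1/30) = +0.182574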